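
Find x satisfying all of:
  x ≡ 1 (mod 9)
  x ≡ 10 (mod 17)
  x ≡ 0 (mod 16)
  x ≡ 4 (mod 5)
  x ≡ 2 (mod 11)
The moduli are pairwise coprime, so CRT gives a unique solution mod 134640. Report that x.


Product of moduli M = 9 · 17 · 16 · 5 · 11 = 134640.
Merge one congruence at a time:
  Start: x ≡ 1 (mod 9).
  Combine with x ≡ 10 (mod 17); new modulus lcm = 153.
    Write x = 1 + 9·t and substitute into x ≡ 10 (mod 17): 9·t ≡ 10 − 1 = 9 (mod 17).
    The inverse of 9 mod 17 is 2 (since 9·2 = 18 = 1·17 + 1), so t ≡ 2·9 = 18 ≡ 1 (mod 17).
    Then x = 1 + 9·1 = 10, valid modulo lcm(9, 17) = 153: x ≡ 10 (mod 153).
  Combine with x ≡ 0 (mod 16); new modulus lcm = 2448.
    Write x = 10 + 153·t and substitute into x ≡ 0 (mod 16): 153·t ≡ 0 − 10 = -10 (mod 16).
    Reduce coefficients mod 16: 9·t ≡ 6 (mod 16).
    The inverse of 9 mod 16 is 9 (since 9·9 = 81 = 5·16 + 1), so t ≡ 9·6 = 54 ≡ 6 (mod 16).
    Then x = 10 + 153·6 = 928, valid modulo lcm(153, 16) = 2448: x ≡ 928 (mod 2448).
  Combine with x ≡ 4 (mod 5); new modulus lcm = 12240.
    Write x = 928 + 2448·t and substitute into x ≡ 4 (mod 5): 2448·t ≡ 4 − 928 = -924 (mod 5).
    Reduce coefficients mod 5: 3·t ≡ 1 (mod 5).
    The inverse of 3 mod 5 is 2 (since 3·2 = 6 = 1·5 + 1), so t ≡ 2·1 = 2 ≡ 2 (mod 5).
    Then x = 928 + 2448·2 = 5824, valid modulo lcm(2448, 5) = 12240: x ≡ 5824 (mod 12240).
  Combine with x ≡ 2 (mod 11); new modulus lcm = 134640.
    Write x = 5824 + 12240·t and substitute into x ≡ 2 (mod 11): 12240·t ≡ 2 − 5824 = -5822 (mod 11).
    Reduce coefficients mod 11: 8·t ≡ 8 (mod 11).
    The inverse of 8 mod 11 is 7 (since 8·7 = 56 = 5·11 + 1), so t ≡ 7·8 = 56 ≡ 1 (mod 11).
    Then x = 5824 + 12240·1 = 18064, valid modulo lcm(12240, 11) = 134640: x ≡ 18064 (mod 134640).
Verify against each original: 18064 mod 9 = 1, 18064 mod 17 = 10, 18064 mod 16 = 0, 18064 mod 5 = 4, 18064 mod 11 = 2.

x ≡ 18064 (mod 134640).


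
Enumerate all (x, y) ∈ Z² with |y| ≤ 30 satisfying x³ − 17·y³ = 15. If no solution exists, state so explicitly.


The equation is x³ - 17y³ = 15. For fixed y, x³ = 17·y³ + 15, so a solution requires the RHS to be a perfect cube.
Strategy: iterate y from -30 to 30, compute RHS = 17·y³ + 15, and check whether it is a (positive or negative) perfect cube.
Check small values of y:
  y = 0: RHS = 15 is not a perfect cube.
  y = 1: RHS = 32 is not a perfect cube.
  y = -1: RHS = -2 is not a perfect cube.
  y = 2: RHS = 151 is not a perfect cube.
  y = -2: RHS = -121 is not a perfect cube.
  y = 3: RHS = 474 is not a perfect cube.
  y = -3: RHS = -444 is not a perfect cube.
Continuing the search up to |y| = 30 finds no solutions either.
No (x, y) in the scanned range satisfies the equation.

No integer solutions with |y| ≤ 30.


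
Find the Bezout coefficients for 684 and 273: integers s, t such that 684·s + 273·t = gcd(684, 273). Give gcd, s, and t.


Euclidean algorithm on (684, 273) — divide until remainder is 0:
  684 = 2 · 273 + 138
  273 = 1 · 138 + 135
  138 = 1 · 135 + 3
  135 = 45 · 3 + 0
gcd(684, 273) = 3.
Track Bezout coefficients alongside the remainders: start with r₀ = 684 = a·1 + b·0 (s = 1, t = 0) and r₁ = 273 = a·0 + b·1 (s = 0, t = 1); each new remainder r_{k+1} = r_{k-1} − q_k·r_k inherits s_{k+1} = s_{k-1} − q_k·s_k, t_{k+1} = t_{k-1} − q_k·t_k, so r_k = a·s_k + b·t_k at every step:
  q = 2: r = 138, s = 1 − 2·0 = 1, t = 0 − 2·1 = -2  (check: 684·1 + 273·(-2) = 138)
  q = 1: r = 135, s = 0 − 1·1 = -1, t = 1 − 1·(-2) = 3  (check: 684·(-1) + 273·3 = 135)
  q = 1: r = 3, s = 1 − 1·(-1) = 2, t = -2 − 1·3 = -5  (check: 684·2 + 273·(-5) = 3)
The row with r = 3 (the gcd) gives the Bezout coefficients s = 2, t = -5.
Result: 684 · (2) + 273 · (-5) = 3.

gcd(684, 273) = 3; s = 2, t = -5 (check: 684·2 + 273·(-5) = 3).


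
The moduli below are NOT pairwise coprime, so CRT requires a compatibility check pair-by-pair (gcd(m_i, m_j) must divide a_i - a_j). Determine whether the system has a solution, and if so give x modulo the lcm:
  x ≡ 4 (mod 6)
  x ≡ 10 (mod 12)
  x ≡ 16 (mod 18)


Moduli 6, 12, 18 are not pairwise coprime, so CRT works modulo lcm(m_i) when all pairwise compatibility conditions hold.
Pairwise compatibility: gcd(m_i, m_j) must divide a_i - a_j for every pair.
Merge one congruence at a time:
  Start: x ≡ 4 (mod 6).
  Combine with x ≡ 10 (mod 12): gcd(6, 12) = 6; 10 - 4 = 6, which IS divisible by 6, so compatible.
    Write x = 4 + 6·t and substitute into x ≡ 10 (mod 12): 6·t ≡ 10 − 4 = 6 (mod 12).
    Divide the congruence (and modulus) by g = 6: 1·t ≡ 1 (mod 2).
    So t ≡ 1 (mod 2).
    Then x = 4 + 6·1 = 10, valid modulo lcm(6, 12) = 12: x ≡ 10 (mod 12).
  Combine with x ≡ 16 (mod 18): gcd(12, 18) = 6; 16 - 10 = 6, which IS divisible by 6, so compatible.
    Write x = 10 + 12·t and substitute into x ≡ 16 (mod 18): 12·t ≡ 16 − 10 = 6 (mod 18).
    Divide the congruence (and modulus) by g = 6: 2·t ≡ 1 (mod 3).
    The inverse of 2 mod 3 is 2 (since 2·2 = 4 = 1·3 + 1), so t ≡ 2·1 = 2 ≡ 2 (mod 3).
    Then x = 10 + 12·2 = 34, valid modulo lcm(12, 18) = 36: x ≡ 34 (mod 36).
Verify: 34 mod 6 = 4, 34 mod 12 = 10, 34 mod 18 = 16.

x ≡ 34 (mod 36).


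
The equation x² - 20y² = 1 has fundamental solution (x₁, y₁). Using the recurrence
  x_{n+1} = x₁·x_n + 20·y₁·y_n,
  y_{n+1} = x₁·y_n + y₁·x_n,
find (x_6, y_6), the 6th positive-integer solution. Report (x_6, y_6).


Step 1: Find the fundamental solution (x₁, y₁) of x² - 20y² = 1.
  Expand √20 as a continued fraction. a₀ = ⌊√20⌋ = 4; iterate m_{k+1} = d_k·a_k − m_k, d_{k+1} = (20 − m_{k+1}²)/d_k, a_{k+1} = ⌊(a₀ + m_{k+1})/d_{k+1}⌋ (starting m₀ = 0, d₀ = 1), with convergents p_k = a_k·p_{k-1} + p_{k-2}, q_k = a_k·q_{k-1} + q_{k-2} (p₋₁ = 1, q₋₁ = 0):
  k = 0: a₀ = 4; p₀/q₀ = 4/1; p₀² − 20·q₀² = 16 − 20 = -4.
  k = 1: m = 4, d = 4, a = ⌊(4 + 4)/4⌋ = 2; p/q = (2·4 + 1)/(2·1 + 0) = 9/2; p² − 20·q² = 81 − 80 = 1.
  The first convergent with p² − 20·q² = 1 gives the fundamental solution (x₁, y₁) = (9, 2).
Step 2: Apply the recurrence (x_{n+1}, y_{n+1}) = (x₁x_n + 20y₁y_n, x₁y_n + y₁x_n) repeatedly.
  From (x_1, y_1) = (9, 2): x_2 = 9·9 + 20·2·2 = 161; y_2 = 9·2 + 2·9 = 36.
  From (x_2, y_2) = (161, 36): x_3 = 9·161 + 20·2·36 = 2889; y_3 = 9·36 + 2·161 = 646.
  From (x_3, y_3) = (2889, 646): x_4 = 9·2889 + 20·2·646 = 51841; y_4 = 9·646 + 2·2889 = 11592.
  From (x_4, y_4) = (51841, 11592): x_5 = 9·51841 + 20·2·11592 = 930249; y_5 = 9·11592 + 2·51841 = 208010.
  From (x_5, y_5) = (930249, 208010): x_6 = 9·930249 + 20·2·208010 = 16692641; y_6 = 9·208010 + 2·930249 = 3732588.
Step 3: Verify x_6² - 20·y_6² = 278644263554881 - 278644263554880 = 1 (should be 1). ✓

(x_1, y_1) = (9, 2); (x_6, y_6) = (16692641, 3732588).


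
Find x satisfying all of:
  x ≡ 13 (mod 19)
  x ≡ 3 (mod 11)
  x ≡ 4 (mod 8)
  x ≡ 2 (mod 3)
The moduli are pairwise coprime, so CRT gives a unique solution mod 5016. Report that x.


Product of moduli M = 19 · 11 · 8 · 3 = 5016.
Merge one congruence at a time:
  Start: x ≡ 13 (mod 19).
  Combine with x ≡ 3 (mod 11); new modulus lcm = 209.
    Write x = 13 + 19·t and substitute into x ≡ 3 (mod 11): 19·t ≡ 3 − 13 = -10 (mod 11).
    Reduce coefficients mod 11: 8·t ≡ 1 (mod 11).
    The inverse of 8 mod 11 is 7 (since 8·7 = 56 = 5·11 + 1), so t ≡ 7·1 = 7 ≡ 7 (mod 11).
    Then x = 13 + 19·7 = 146, valid modulo lcm(19, 11) = 209: x ≡ 146 (mod 209).
  Combine with x ≡ 4 (mod 8); new modulus lcm = 1672.
    Write x = 146 + 209·t and substitute into x ≡ 4 (mod 8): 209·t ≡ 4 − 146 = -142 (mod 8).
    Reduce coefficients mod 8: 1·t ≡ 2 (mod 8).
    So t ≡ 2 (mod 8).
    Then x = 146 + 209·2 = 564, valid modulo lcm(209, 8) = 1672: x ≡ 564 (mod 1672).
  Combine with x ≡ 2 (mod 3); new modulus lcm = 5016.
    Write x = 564 + 1672·t and substitute into x ≡ 2 (mod 3): 1672·t ≡ 2 − 564 = -562 (mod 3).
    Reduce coefficients mod 3: 1·t ≡ 2 (mod 3).
    So t ≡ 2 (mod 3).
    Then x = 564 + 1672·2 = 3908, valid modulo lcm(1672, 3) = 5016: x ≡ 3908 (mod 5016).
Verify against each original: 3908 mod 19 = 13, 3908 mod 11 = 3, 3908 mod 8 = 4, 3908 mod 3 = 2.

x ≡ 3908 (mod 5016).


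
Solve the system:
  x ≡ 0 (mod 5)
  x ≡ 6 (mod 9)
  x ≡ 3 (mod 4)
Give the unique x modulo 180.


Moduli 5, 9, 4 are pairwise coprime; by CRT there is a unique solution modulo M = 5 · 9 · 4 = 180.
Solve pairwise, accumulating the modulus:
  Start with x ≡ 0 (mod 5).
  Combine with x ≡ 6 (mod 9): since gcd(5, 9) = 1, we get a unique residue mod 45.
    Write x = 0 + 5·t and substitute into x ≡ 6 (mod 9): 5·t ≡ 6 − 0 = 6 (mod 9).
    The inverse of 5 mod 9 is 2 (since 5·2 = 10 = 1·9 + 1), so t ≡ 2·6 = 12 ≡ 3 (mod 9).
    Then x = 0 + 5·3 = 15, valid modulo lcm(5, 9) = 45: x ≡ 15 (mod 45).
  Combine with x ≡ 3 (mod 4): since gcd(45, 4) = 1, we get a unique residue mod 180.
    Write x = 15 + 45·t and substitute into x ≡ 3 (mod 4): 45·t ≡ 3 − 15 = -12 (mod 4).
    Reduce coefficients mod 4: 1·t ≡ 0 (mod 4).
    So t ≡ 0 (mod 4).
    Then x = 15 + 45·0 = 15, valid modulo lcm(45, 4) = 180: x ≡ 15 (mod 180).
Verify: 15 mod 5 = 0 ✓, 15 mod 9 = 6 ✓, 15 mod 4 = 3 ✓.

x ≡ 15 (mod 180).


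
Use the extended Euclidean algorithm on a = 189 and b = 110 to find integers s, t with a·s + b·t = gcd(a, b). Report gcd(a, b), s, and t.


Euclidean algorithm on (189, 110) — divide until remainder is 0:
  189 = 1 · 110 + 79
  110 = 1 · 79 + 31
  79 = 2 · 31 + 17
  31 = 1 · 17 + 14
  17 = 1 · 14 + 3
  14 = 4 · 3 + 2
  3 = 1 · 2 + 1
  2 = 2 · 1 + 0
gcd(189, 110) = 1.
Track Bezout coefficients alongside the remainders: start with r₀ = 189 = a·1 + b·0 (s = 1, t = 0) and r₁ = 110 = a·0 + b·1 (s = 0, t = 1); each new remainder r_{k+1} = r_{k-1} − q_k·r_k inherits s_{k+1} = s_{k-1} − q_k·s_k, t_{k+1} = t_{k-1} − q_k·t_k, so r_k = a·s_k + b·t_k at every step:
  q = 1: r = 79, s = 1 − 1·0 = 1, t = 0 − 1·1 = -1  (check: 189·1 + 110·(-1) = 79)
  q = 1: r = 31, s = 0 − 1·1 = -1, t = 1 − 1·(-1) = 2  (check: 189·(-1) + 110·2 = 31)
  q = 2: r = 17, s = 1 − 2·(-1) = 3, t = -1 − 2·2 = -5  (check: 189·3 + 110·(-5) = 17)
  q = 1: r = 14, s = -1 − 1·3 = -4, t = 2 − 1·(-5) = 7  (check: 189·(-4) + 110·7 = 14)
  q = 1: r = 3, s = 3 − 1·(-4) = 7, t = -5 − 1·7 = -12  (check: 189·7 + 110·(-12) = 3)
  q = 4: r = 2, s = -4 − 4·7 = -32, t = 7 − 4·(-12) = 55  (check: 189·(-32) + 110·55 = 2)
  q = 1: r = 1, s = 7 − 1·(-32) = 39, t = -12 − 1·55 = -67  (check: 189·39 + 110·(-67) = 1)
The row with r = 1 (the gcd) gives the Bezout coefficients s = 39, t = -67.
Result: 189 · (39) + 110 · (-67) = 1.

gcd(189, 110) = 1; s = 39, t = -67 (check: 189·39 + 110·(-67) = 1).


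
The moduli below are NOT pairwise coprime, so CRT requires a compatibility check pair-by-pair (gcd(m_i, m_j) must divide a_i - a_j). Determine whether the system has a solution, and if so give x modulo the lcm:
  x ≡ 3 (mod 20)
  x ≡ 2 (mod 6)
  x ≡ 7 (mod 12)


Moduli 20, 6, 12 are not pairwise coprime, so CRT works modulo lcm(m_i) when all pairwise compatibility conditions hold.
Pairwise compatibility: gcd(m_i, m_j) must divide a_i - a_j for every pair.
Merge one congruence at a time:
  Start: x ≡ 3 (mod 20).
  Combine with x ≡ 2 (mod 6): gcd(20, 6) = 2, and 2 - 3 = -1 is NOT divisible by 2.
    ⇒ system is inconsistent (no integer solution).

No solution (the system is inconsistent).


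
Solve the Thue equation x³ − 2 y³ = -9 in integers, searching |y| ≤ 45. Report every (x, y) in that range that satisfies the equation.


The equation is x³ - 2y³ = -9. For fixed y, x³ = 2·y³ − 9, so a solution requires the RHS to be a perfect cube.
Strategy: iterate y from -45 to 45, compute RHS = 2·y³ − 9, and check whether it is a (positive or negative) perfect cube.
Check small values of y:
  y = 0: RHS = -9 is not a perfect cube.
  y = 1: RHS = -7 is not a perfect cube.
  y = -1: RHS = -11 is not a perfect cube.
  y = 2: RHS = 7 is not a perfect cube.
  y = -2: RHS = -25 is not a perfect cube.
  y = 3: RHS = 45 is not a perfect cube.
  y = -3: RHS = -63 is not a perfect cube.
Continuing the search up to |y| = 45 finds no solutions either.
No (x, y) in the scanned range satisfies the equation.

No integer solutions with |y| ≤ 45.


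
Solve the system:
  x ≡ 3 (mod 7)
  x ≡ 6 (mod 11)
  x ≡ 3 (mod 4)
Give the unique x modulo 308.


Moduli 7, 11, 4 are pairwise coprime; by CRT there is a unique solution modulo M = 7 · 11 · 4 = 308.
Solve pairwise, accumulating the modulus:
  Start with x ≡ 3 (mod 7).
  Combine with x ≡ 6 (mod 11): since gcd(7, 11) = 1, we get a unique residue mod 77.
    Write x = 3 + 7·t and substitute into x ≡ 6 (mod 11): 7·t ≡ 6 − 3 = 3 (mod 11).
    The inverse of 7 mod 11 is 8 (since 7·8 = 56 = 5·11 + 1), so t ≡ 8·3 = 24 ≡ 2 (mod 11).
    Then x = 3 + 7·2 = 17, valid modulo lcm(7, 11) = 77: x ≡ 17 (mod 77).
  Combine with x ≡ 3 (mod 4): since gcd(77, 4) = 1, we get a unique residue mod 308.
    Write x = 17 + 77·t and substitute into x ≡ 3 (mod 4): 77·t ≡ 3 − 17 = -14 (mod 4).
    Reduce coefficients mod 4: 1·t ≡ 2 (mod 4).
    So t ≡ 2 (mod 4).
    Then x = 17 + 77·2 = 171, valid modulo lcm(77, 4) = 308: x ≡ 171 (mod 308).
Verify: 171 mod 7 = 3 ✓, 171 mod 11 = 6 ✓, 171 mod 4 = 3 ✓.

x ≡ 171 (mod 308).


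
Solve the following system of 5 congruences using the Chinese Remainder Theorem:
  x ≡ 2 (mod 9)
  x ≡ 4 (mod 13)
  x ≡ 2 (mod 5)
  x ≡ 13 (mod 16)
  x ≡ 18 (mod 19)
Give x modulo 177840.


Product of moduli M = 9 · 13 · 5 · 16 · 19 = 177840.
Merge one congruence at a time:
  Start: x ≡ 2 (mod 9).
  Combine with x ≡ 4 (mod 13); new modulus lcm = 117.
    Write x = 2 + 9·t and substitute into x ≡ 4 (mod 13): 9·t ≡ 4 − 2 = 2 (mod 13).
    The inverse of 9 mod 13 is 3 (since 9·3 = 27 = 2·13 + 1), so t ≡ 3·2 = 6 ≡ 6 (mod 13).
    Then x = 2 + 9·6 = 56, valid modulo lcm(9, 13) = 117: x ≡ 56 (mod 117).
  Combine with x ≡ 2 (mod 5); new modulus lcm = 585.
    Write x = 56 + 117·t and substitute into x ≡ 2 (mod 5): 117·t ≡ 2 − 56 = -54 (mod 5).
    Reduce coefficients mod 5: 2·t ≡ 1 (mod 5).
    The inverse of 2 mod 5 is 3 (since 2·3 = 6 = 1·5 + 1), so t ≡ 3·1 = 3 ≡ 3 (mod 5).
    Then x = 56 + 117·3 = 407, valid modulo lcm(117, 5) = 585: x ≡ 407 (mod 585).
  Combine with x ≡ 13 (mod 16); new modulus lcm = 9360.
    Write x = 407 + 585·t and substitute into x ≡ 13 (mod 16): 585·t ≡ 13 − 407 = -394 (mod 16).
    Reduce coefficients mod 16: 9·t ≡ 6 (mod 16).
    The inverse of 9 mod 16 is 9 (since 9·9 = 81 = 5·16 + 1), so t ≡ 9·6 = 54 ≡ 6 (mod 16).
    Then x = 407 + 585·6 = 3917, valid modulo lcm(585, 16) = 9360: x ≡ 3917 (mod 9360).
  Combine with x ≡ 18 (mod 19); new modulus lcm = 177840.
    Write x = 3917 + 9360·t and substitute into x ≡ 18 (mod 19): 9360·t ≡ 18 − 3917 = -3899 (mod 19).
    Reduce coefficients mod 19: 12·t ≡ 15 (mod 19).
    The inverse of 12 mod 19 is 8 (since 12·8 = 96 = 5·19 + 1), so t ≡ 8·15 = 120 ≡ 6 (mod 19).
    Then x = 3917 + 9360·6 = 60077, valid modulo lcm(9360, 19) = 177840: x ≡ 60077 (mod 177840).
Verify against each original: 60077 mod 9 = 2, 60077 mod 13 = 4, 60077 mod 5 = 2, 60077 mod 16 = 13, 60077 mod 19 = 18.

x ≡ 60077 (mod 177840).


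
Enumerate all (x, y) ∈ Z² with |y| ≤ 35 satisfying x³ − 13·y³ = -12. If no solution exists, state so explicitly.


The equation is x³ - 13y³ = -12. For fixed y, x³ = 13·y³ − 12, so a solution requires the RHS to be a perfect cube.
Strategy: iterate y from -35 to 35, compute RHS = 13·y³ − 12, and check whether it is a (positive or negative) perfect cube.
Check small values of y:
  y = 0: RHS = -12 is not a perfect cube.
  y = 1: RHS = 1 = (1)³ ⇒ x = 1 works.
  y = -1: RHS = -25 is not a perfect cube.
  y = 2: RHS = 92 is not a perfect cube.
  y = -2: RHS = -116 is not a perfect cube.
  y = 3: RHS = 339 is not a perfect cube.
  y = -3: RHS = -363 is not a perfect cube.
Continuing the search up to |y| = 35 finds no further solutions beyond those listed.
Collected solutions: (1, 1).

Solutions (with |y| ≤ 35): (1, 1).


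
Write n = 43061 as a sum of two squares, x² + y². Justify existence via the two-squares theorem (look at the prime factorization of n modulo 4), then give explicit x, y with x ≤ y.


Step 1: Factor n = 43061 = 17^2 · 149.
Step 2: Check the mod-4 condition on each prime factor: 17 ≡ 1 (mod 4), exponent 2; 149 ≡ 1 (mod 4), exponent 1.
All primes ≡ 3 (mod 4) appear to even exponent (or don't appear), so by the two-squares theorem n IS expressible as a sum of two squares.
Step 3: Build a representation. Here n = 17 · 17 · 149 is a product of primes ≡ 1 (mod 4). Each prime p ≡ 1 (mod 4) is itself a sum of two squares; find a² by testing p − a² for a perfect square:
  17: 17 − 1² = 16 = 4² ⇒ 17 = 1² + 4².
  149: 149 − 1² = 148, 149 − 2² = 145, 149 − 3² = 140, 149 − 4² = 133, 149 − 5² = 124, 149 − 6² = 113, 149 − 7² = 100 = 10² ⇒ 149 = 7² + 10².
  Combine using the Brahmagupta–Fibonacci identity (a² + b²)(c² + d²) = (ac − bd)² + (ad + bc)² = (ac + bd)² + (ad − bc)²:
  17 · 17 = 289: from (1² + 4²)(1² + 4²), take (1·1 − 4·4, 1·4 + 4·1) = (1 − 16, 4 + 4) = (-15, 8); dropping signs (only squares matter) gives (15, 8); check 15² + 8² = 225 + 64 = 289 ✓.
  289 · 149 = 43061: from (15² + 8²)(7² + 10²), take (15·7 − 8·10, 15·10 + 8·7) = (105 − 80, 150 + 56) = (25, 206); check 25² + 206² = 625 + 42436 = 43061 ✓.
Step 4: Order so x ≤ y and verify: 25² + 206² = 625 + 42436 = 43061 = n. ✓

n = 43061 = 25² + 206² (one valid representation with x ≤ y).


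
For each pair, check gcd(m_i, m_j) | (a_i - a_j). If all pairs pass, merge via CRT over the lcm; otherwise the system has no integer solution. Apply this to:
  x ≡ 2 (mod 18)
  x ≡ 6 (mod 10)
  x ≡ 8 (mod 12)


Moduli 18, 10, 12 are not pairwise coprime, so CRT works modulo lcm(m_i) when all pairwise compatibility conditions hold.
Pairwise compatibility: gcd(m_i, m_j) must divide a_i - a_j for every pair.
Merge one congruence at a time:
  Start: x ≡ 2 (mod 18).
  Combine with x ≡ 6 (mod 10): gcd(18, 10) = 2; 6 - 2 = 4, which IS divisible by 2, so compatible.
    Write x = 2 + 18·t and substitute into x ≡ 6 (mod 10): 18·t ≡ 6 − 2 = 4 (mod 10).
    Divide the congruence (and modulus) by g = 2: 9·t ≡ 2 (mod 5).
    Reduce coefficients mod 5: 4·t ≡ 2 (mod 5).
    The inverse of 4 mod 5 is 4 (since 4·4 = 16 = 3·5 + 1), so t ≡ 4·2 = 8 ≡ 3 (mod 5).
    Then x = 2 + 18·3 = 56, valid modulo lcm(18, 10) = 90: x ≡ 56 (mod 90).
  Combine with x ≡ 8 (mod 12): gcd(90, 12) = 6; 8 - 56 = -48, which IS divisible by 6, so compatible.
    Write x = 56 + 90·t and substitute into x ≡ 8 (mod 12): 90·t ≡ 8 − 56 = -48 (mod 12).
    Divide the congruence (and modulus) by g = 6: 15·t ≡ -8 (mod 2).
    Reduce coefficients mod 2: 1·t ≡ 0 (mod 2).
    So t ≡ 0 (mod 2).
    Then x = 56 + 90·0 = 56, valid modulo lcm(90, 12) = 180: x ≡ 56 (mod 180).
Verify: 56 mod 18 = 2, 56 mod 10 = 6, 56 mod 12 = 8.

x ≡ 56 (mod 180).


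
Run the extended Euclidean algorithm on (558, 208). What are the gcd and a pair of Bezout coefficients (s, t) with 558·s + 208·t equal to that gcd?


Euclidean algorithm on (558, 208) — divide until remainder is 0:
  558 = 2 · 208 + 142
  208 = 1 · 142 + 66
  142 = 2 · 66 + 10
  66 = 6 · 10 + 6
  10 = 1 · 6 + 4
  6 = 1 · 4 + 2
  4 = 2 · 2 + 0
gcd(558, 208) = 2.
Track Bezout coefficients alongside the remainders: start with r₀ = 558 = a·1 + b·0 (s = 1, t = 0) and r₁ = 208 = a·0 + b·1 (s = 0, t = 1); each new remainder r_{k+1} = r_{k-1} − q_k·r_k inherits s_{k+1} = s_{k-1} − q_k·s_k, t_{k+1} = t_{k-1} − q_k·t_k, so r_k = a·s_k + b·t_k at every step:
  q = 2: r = 142, s = 1 − 2·0 = 1, t = 0 − 2·1 = -2  (check: 558·1 + 208·(-2) = 142)
  q = 1: r = 66, s = 0 − 1·1 = -1, t = 1 − 1·(-2) = 3  (check: 558·(-1) + 208·3 = 66)
  q = 2: r = 10, s = 1 − 2·(-1) = 3, t = -2 − 2·3 = -8  (check: 558·3 + 208·(-8) = 10)
  q = 6: r = 6, s = -1 − 6·3 = -19, t = 3 − 6·(-8) = 51  (check: 558·(-19) + 208·51 = 6)
  q = 1: r = 4, s = 3 − 1·(-19) = 22, t = -8 − 1·51 = -59  (check: 558·22 + 208·(-59) = 4)
  q = 1: r = 2, s = -19 − 1·22 = -41, t = 51 − 1·(-59) = 110  (check: 558·(-41) + 208·110 = 2)
The row with r = 2 (the gcd) gives the Bezout coefficients s = -41, t = 110.
Result: 558 · (-41) + 208 · (110) = 2.

gcd(558, 208) = 2; s = -41, t = 110 (check: 558·(-41) + 208·110 = 2).


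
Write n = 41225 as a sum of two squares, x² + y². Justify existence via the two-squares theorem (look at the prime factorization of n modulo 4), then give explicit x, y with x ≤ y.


Step 1: Factor n = 41225 = 5^2 · 17 · 97.
Step 2: Check the mod-4 condition on each prime factor: 5 ≡ 1 (mod 4), exponent 2; 17 ≡ 1 (mod 4), exponent 1; 97 ≡ 1 (mod 4), exponent 1.
All primes ≡ 3 (mod 4) appear to even exponent (or don't appear), so by the two-squares theorem n IS expressible as a sum of two squares.
Step 3: Build a representation. Group n = k² · m with k = 5 and m = 17 · 97 = 1649 (a product of primes ≡ 1 (mod 4)); a representation of m scales to one of n via (k·x)² + (k·y)² = k²(x² + y²). Each prime p ≡ 1 (mod 4) is itself a sum of two squares; find a² by testing p − a² for a perfect square:
  17: 17 − 1² = 16 = 4² ⇒ 17 = 1² + 4².
  97: 97 − 1² = 96, 97 − 2² = 93, 97 − 3² = 88, 97 − 4² = 81 = 9² ⇒ 97 = 4² + 9².
  Combine using the Brahmagupta–Fibonacci identity (a² + b²)(c² + d²) = (ac − bd)² + (ad + bc)² = (ac + bd)² + (ad − bc)²:
  17 · 97 = 1649: from (1² + 4²)(4² + 9²), take (1·4 − 4·9, 1·9 + 4·4) = (4 − 36, 9 + 16) = (-32, 25); dropping signs (only squares matter) gives (32, 25); check 32² + 25² = 1024 + 625 = 1649 ✓.
  Scale by k = 5: (5·32, 5·25) = (160, 125).
Step 4: Order so x ≤ y and verify: 125² + 160² = 15625 + 25600 = 41225 = n. ✓

n = 41225 = 125² + 160² (one valid representation with x ≤ y).


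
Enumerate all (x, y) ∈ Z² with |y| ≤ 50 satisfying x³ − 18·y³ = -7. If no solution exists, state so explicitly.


The equation is x³ - 18y³ = -7. For fixed y, x³ = 18·y³ − 7, so a solution requires the RHS to be a perfect cube.
Strategy: iterate y from -50 to 50, compute RHS = 18·y³ − 7, and check whether it is a (positive or negative) perfect cube.
Check small values of y:
  y = 0: RHS = -7 is not a perfect cube.
  y = 1: RHS = 11 is not a perfect cube.
  y = -1: RHS = -25 is not a perfect cube.
  y = 2: RHS = 137 is not a perfect cube.
  y = -2: RHS = -151 is not a perfect cube.
  y = 3: RHS = 479 is not a perfect cube.
  y = -3: RHS = -493 is not a perfect cube.
Continuing the search up to |y| = 50 finds no solutions either.
No (x, y) in the scanned range satisfies the equation.

No integer solutions with |y| ≤ 50.


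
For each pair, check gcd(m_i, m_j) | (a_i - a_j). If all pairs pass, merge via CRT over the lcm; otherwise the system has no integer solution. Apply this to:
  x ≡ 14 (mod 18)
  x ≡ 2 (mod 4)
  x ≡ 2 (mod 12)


Moduli 18, 4, 12 are not pairwise coprime, so CRT works modulo lcm(m_i) when all pairwise compatibility conditions hold.
Pairwise compatibility: gcd(m_i, m_j) must divide a_i - a_j for every pair.
Merge one congruence at a time:
  Start: x ≡ 14 (mod 18).
  Combine with x ≡ 2 (mod 4): gcd(18, 4) = 2; 2 - 14 = -12, which IS divisible by 2, so compatible.
    Write x = 14 + 18·t and substitute into x ≡ 2 (mod 4): 18·t ≡ 2 − 14 = -12 (mod 4).
    Divide the congruence (and modulus) by g = 2: 9·t ≡ -6 (mod 2).
    Reduce coefficients mod 2: 1·t ≡ 0 (mod 2).
    So t ≡ 0 (mod 2).
    Then x = 14 + 18·0 = 14, valid modulo lcm(18, 4) = 36: x ≡ 14 (mod 36).
  Combine with x ≡ 2 (mod 12): gcd(36, 12) = 12; 2 - 14 = -12, which IS divisible by 12, so compatible.
    Write x = 14 + 36·t and substitute into x ≡ 2 (mod 12): 36·t ≡ 2 − 14 = -12 (mod 12).
    Divide the congruence (and modulus) by g = 12: 3·t ≡ -1 (mod 1).
    Modulo 1 every t works; take t = 0.
    Then x = 14 + 36·0 = 14, valid modulo lcm(36, 12) = 36: x ≡ 14 (mod 36).
Verify: 14 mod 18 = 14, 14 mod 4 = 2, 14 mod 12 = 2.

x ≡ 14 (mod 36).


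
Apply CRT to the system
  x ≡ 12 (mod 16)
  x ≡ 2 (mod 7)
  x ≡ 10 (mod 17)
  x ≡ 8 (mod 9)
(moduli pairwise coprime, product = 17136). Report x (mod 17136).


Product of moduli M = 16 · 7 · 17 · 9 = 17136.
Merge one congruence at a time:
  Start: x ≡ 12 (mod 16).
  Combine with x ≡ 2 (mod 7); new modulus lcm = 112.
    Write x = 12 + 16·t and substitute into x ≡ 2 (mod 7): 16·t ≡ 2 − 12 = -10 (mod 7).
    Reduce coefficients mod 7: 2·t ≡ 4 (mod 7).
    The inverse of 2 mod 7 is 4 (since 2·4 = 8 = 1·7 + 1), so t ≡ 4·4 = 16 ≡ 2 (mod 7).
    Then x = 12 + 16·2 = 44, valid modulo lcm(16, 7) = 112: x ≡ 44 (mod 112).
  Combine with x ≡ 10 (mod 17); new modulus lcm = 1904.
    Write x = 44 + 112·t and substitute into x ≡ 10 (mod 17): 112·t ≡ 10 − 44 = -34 (mod 17).
    Reduce coefficients mod 17: 10·t ≡ 0 (mod 17).
    The inverse of 10 mod 17 is 12 (since 10·12 = 120 = 7·17 + 1), so t ≡ 12·0 = 0 ≡ 0 (mod 17).
    Then x = 44 + 112·0 = 44, valid modulo lcm(112, 17) = 1904: x ≡ 44 (mod 1904).
  Combine with x ≡ 8 (mod 9); new modulus lcm = 17136.
    Write x = 44 + 1904·t and substitute into x ≡ 8 (mod 9): 1904·t ≡ 8 − 44 = -36 (mod 9).
    Reduce coefficients mod 9: 5·t ≡ 0 (mod 9).
    The inverse of 5 mod 9 is 2 (since 5·2 = 10 = 1·9 + 1), so t ≡ 2·0 = 0 ≡ 0 (mod 9).
    Then x = 44 + 1904·0 = 44, valid modulo lcm(1904, 9) = 17136: x ≡ 44 (mod 17136).
Verify against each original: 44 mod 16 = 12, 44 mod 7 = 2, 44 mod 17 = 10, 44 mod 9 = 8.

x ≡ 44 (mod 17136).


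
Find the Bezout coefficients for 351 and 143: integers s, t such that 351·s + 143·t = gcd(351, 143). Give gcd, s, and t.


Euclidean algorithm on (351, 143) — divide until remainder is 0:
  351 = 2 · 143 + 65
  143 = 2 · 65 + 13
  65 = 5 · 13 + 0
gcd(351, 143) = 13.
Track Bezout coefficients alongside the remainders: start with r₀ = 351 = a·1 + b·0 (s = 1, t = 0) and r₁ = 143 = a·0 + b·1 (s = 0, t = 1); each new remainder r_{k+1} = r_{k-1} − q_k·r_k inherits s_{k+1} = s_{k-1} − q_k·s_k, t_{k+1} = t_{k-1} − q_k·t_k, so r_k = a·s_k + b·t_k at every step:
  q = 2: r = 65, s = 1 − 2·0 = 1, t = 0 − 2·1 = -2  (check: 351·1 + 143·(-2) = 65)
  q = 2: r = 13, s = 0 − 2·1 = -2, t = 1 − 2·(-2) = 5  (check: 351·(-2) + 143·5 = 13)
The row with r = 13 (the gcd) gives the Bezout coefficients s = -2, t = 5.
Result: 351 · (-2) + 143 · (5) = 13.

gcd(351, 143) = 13; s = -2, t = 5 (check: 351·(-2) + 143·5 = 13).


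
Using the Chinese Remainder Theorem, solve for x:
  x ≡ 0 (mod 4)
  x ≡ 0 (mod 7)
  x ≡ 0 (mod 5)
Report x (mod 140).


Moduli 4, 7, 5 are pairwise coprime; by CRT there is a unique solution modulo M = 4 · 7 · 5 = 140.
Solve pairwise, accumulating the modulus:
  Start with x ≡ 0 (mod 4).
  Combine with x ≡ 0 (mod 7): since gcd(4, 7) = 1, we get a unique residue mod 28.
    Write x = 0 + 4·t and substitute into x ≡ 0 (mod 7): 4·t ≡ 0 − 0 = 0 (mod 7).
    The inverse of 4 mod 7 is 2 (since 4·2 = 8 = 1·7 + 1), so t ≡ 2·0 = 0 ≡ 0 (mod 7).
    Then x = 0 + 4·0 = 0, valid modulo lcm(4, 7) = 28: x ≡ 0 (mod 28).
  Combine with x ≡ 0 (mod 5): since gcd(28, 5) = 1, we get a unique residue mod 140.
    Write x = 0 + 28·t and substitute into x ≡ 0 (mod 5): 28·t ≡ 0 − 0 = 0 (mod 5).
    Reduce coefficients mod 5: 3·t ≡ 0 (mod 5).
    The inverse of 3 mod 5 is 2 (since 3·2 = 6 = 1·5 + 1), so t ≡ 2·0 = 0 ≡ 0 (mod 5).
    Then x = 0 + 28·0 = 0, valid modulo lcm(28, 5) = 140: x ≡ 0 (mod 140).
Verify: 0 mod 4 = 0 ✓, 0 mod 7 = 0 ✓, 0 mod 5 = 0 ✓.

x ≡ 0 (mod 140).


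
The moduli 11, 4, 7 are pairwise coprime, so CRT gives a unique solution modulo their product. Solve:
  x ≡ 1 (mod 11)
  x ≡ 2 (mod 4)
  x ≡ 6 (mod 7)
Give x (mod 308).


Moduli 11, 4, 7 are pairwise coprime; by CRT there is a unique solution modulo M = 11 · 4 · 7 = 308.
Solve pairwise, accumulating the modulus:
  Start with x ≡ 1 (mod 11).
  Combine with x ≡ 2 (mod 4): since gcd(11, 4) = 1, we get a unique residue mod 44.
    Write x = 1 + 11·t and substitute into x ≡ 2 (mod 4): 11·t ≡ 2 − 1 = 1 (mod 4).
    Reduce coefficients mod 4: 3·t ≡ 1 (mod 4).
    The inverse of 3 mod 4 is 3 (since 3·3 = 9 = 2·4 + 1), so t ≡ 3·1 = 3 ≡ 3 (mod 4).
    Then x = 1 + 11·3 = 34, valid modulo lcm(11, 4) = 44: x ≡ 34 (mod 44).
  Combine with x ≡ 6 (mod 7): since gcd(44, 7) = 1, we get a unique residue mod 308.
    Write x = 34 + 44·t and substitute into x ≡ 6 (mod 7): 44·t ≡ 6 − 34 = -28 (mod 7).
    Reduce coefficients mod 7: 2·t ≡ 0 (mod 7).
    The inverse of 2 mod 7 is 4 (since 2·4 = 8 = 1·7 + 1), so t ≡ 4·0 = 0 ≡ 0 (mod 7).
    Then x = 34 + 44·0 = 34, valid modulo lcm(44, 7) = 308: x ≡ 34 (mod 308).
Verify: 34 mod 11 = 1 ✓, 34 mod 4 = 2 ✓, 34 mod 7 = 6 ✓.

x ≡ 34 (mod 308).


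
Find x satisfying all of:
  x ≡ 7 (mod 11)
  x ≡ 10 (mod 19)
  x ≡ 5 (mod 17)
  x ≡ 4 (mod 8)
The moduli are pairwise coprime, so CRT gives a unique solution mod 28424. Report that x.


Product of moduli M = 11 · 19 · 17 · 8 = 28424.
Merge one congruence at a time:
  Start: x ≡ 7 (mod 11).
  Combine with x ≡ 10 (mod 19); new modulus lcm = 209.
    Write x = 7 + 11·t and substitute into x ≡ 10 (mod 19): 11·t ≡ 10 − 7 = 3 (mod 19).
    The inverse of 11 mod 19 is 7 (since 11·7 = 77 = 4·19 + 1), so t ≡ 7·3 = 21 ≡ 2 (mod 19).
    Then x = 7 + 11·2 = 29, valid modulo lcm(11, 19) = 209: x ≡ 29 (mod 209).
  Combine with x ≡ 5 (mod 17); new modulus lcm = 3553.
    Write x = 29 + 209·t and substitute into x ≡ 5 (mod 17): 209·t ≡ 5 − 29 = -24 (mod 17).
    Reduce coefficients mod 17: 5·t ≡ 10 (mod 17).
    The inverse of 5 mod 17 is 7 (since 5·7 = 35 = 2·17 + 1), so t ≡ 7·10 = 70 ≡ 2 (mod 17).
    Then x = 29 + 209·2 = 447, valid modulo lcm(209, 17) = 3553: x ≡ 447 (mod 3553).
  Combine with x ≡ 4 (mod 8); new modulus lcm = 28424.
    Write x = 447 + 3553·t and substitute into x ≡ 4 (mod 8): 3553·t ≡ 4 − 447 = -443 (mod 8).
    Reduce coefficients mod 8: 1·t ≡ 5 (mod 8).
    So t ≡ 5 (mod 8).
    Then x = 447 + 3553·5 = 18212, valid modulo lcm(3553, 8) = 28424: x ≡ 18212 (mod 28424).
Verify against each original: 18212 mod 11 = 7, 18212 mod 19 = 10, 18212 mod 17 = 5, 18212 mod 8 = 4.

x ≡ 18212 (mod 28424).


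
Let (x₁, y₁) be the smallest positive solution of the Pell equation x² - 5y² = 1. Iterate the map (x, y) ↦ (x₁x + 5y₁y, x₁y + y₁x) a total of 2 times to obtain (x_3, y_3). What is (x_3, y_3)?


Step 1: Find the fundamental solution (x₁, y₁) of x² - 5y² = 1.
  Expand √5 as a continued fraction. a₀ = ⌊√5⌋ = 2; iterate m_{k+1} = d_k·a_k − m_k, d_{k+1} = (5 − m_{k+1}²)/d_k, a_{k+1} = ⌊(a₀ + m_{k+1})/d_{k+1}⌋ (starting m₀ = 0, d₀ = 1), with convergents p_k = a_k·p_{k-1} + p_{k-2}, q_k = a_k·q_{k-1} + q_{k-2} (p₋₁ = 1, q₋₁ = 0):
  k = 0: a₀ = 2; p₀/q₀ = 2/1; p₀² − 5·q₀² = 4 − 5 = -1.
  k = 1: m = 2, d = 1, a = ⌊(2 + 2)/1⌋ = 4; p/q = (4·2 + 1)/(4·1 + 0) = 9/4; p² − 5·q² = 81 − 80 = 1.
  The first convergent with p² − 5·q² = 1 gives the fundamental solution (x₁, y₁) = (9, 4).
Step 2: Apply the recurrence (x_{n+1}, y_{n+1}) = (x₁x_n + 5y₁y_n, x₁y_n + y₁x_n) repeatedly.
  From (x_1, y_1) = (9, 4): x_2 = 9·9 + 5·4·4 = 161; y_2 = 9·4 + 4·9 = 72.
  From (x_2, y_2) = (161, 72): x_3 = 9·161 + 5·4·72 = 2889; y_3 = 9·72 + 4·161 = 1292.
Step 3: Verify x_3² - 5·y_3² = 8346321 - 8346320 = 1 (should be 1). ✓

(x_1, y_1) = (9, 4); (x_3, y_3) = (2889, 1292).


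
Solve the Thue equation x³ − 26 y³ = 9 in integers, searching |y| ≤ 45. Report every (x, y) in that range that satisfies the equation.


The equation is x³ - 26y³ = 9. For fixed y, x³ = 26·y³ + 9, so a solution requires the RHS to be a perfect cube.
Strategy: iterate y from -45 to 45, compute RHS = 26·y³ + 9, and check whether it is a (positive or negative) perfect cube.
Check small values of y:
  y = 0: RHS = 9 is not a perfect cube.
  y = 1: RHS = 35 is not a perfect cube.
  y = -1: RHS = -17 is not a perfect cube.
  y = 2: RHS = 217 is not a perfect cube.
  y = -2: RHS = -199 is not a perfect cube.
  y = 3: RHS = 711 is not a perfect cube.
  y = -3: RHS = -693 is not a perfect cube.
Continuing the search up to |y| = 45 finds no solutions either.
No (x, y) in the scanned range satisfies the equation.

No integer solutions with |y| ≤ 45.


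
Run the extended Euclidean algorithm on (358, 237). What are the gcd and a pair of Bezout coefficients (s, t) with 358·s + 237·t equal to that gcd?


Euclidean algorithm on (358, 237) — divide until remainder is 0:
  358 = 1 · 237 + 121
  237 = 1 · 121 + 116
  121 = 1 · 116 + 5
  116 = 23 · 5 + 1
  5 = 5 · 1 + 0
gcd(358, 237) = 1.
Track Bezout coefficients alongside the remainders: start with r₀ = 358 = a·1 + b·0 (s = 1, t = 0) and r₁ = 237 = a·0 + b·1 (s = 0, t = 1); each new remainder r_{k+1} = r_{k-1} − q_k·r_k inherits s_{k+1} = s_{k-1} − q_k·s_k, t_{k+1} = t_{k-1} − q_k·t_k, so r_k = a·s_k + b·t_k at every step:
  q = 1: r = 121, s = 1 − 1·0 = 1, t = 0 − 1·1 = -1  (check: 358·1 + 237·(-1) = 121)
  q = 1: r = 116, s = 0 − 1·1 = -1, t = 1 − 1·(-1) = 2  (check: 358·(-1) + 237·2 = 116)
  q = 1: r = 5, s = 1 − 1·(-1) = 2, t = -1 − 1·2 = -3  (check: 358·2 + 237·(-3) = 5)
  q = 23: r = 1, s = -1 − 23·2 = -47, t = 2 − 23·(-3) = 71  (check: 358·(-47) + 237·71 = 1)
The row with r = 1 (the gcd) gives the Bezout coefficients s = -47, t = 71.
Result: 358 · (-47) + 237 · (71) = 1.

gcd(358, 237) = 1; s = -47, t = 71 (check: 358·(-47) + 237·71 = 1).


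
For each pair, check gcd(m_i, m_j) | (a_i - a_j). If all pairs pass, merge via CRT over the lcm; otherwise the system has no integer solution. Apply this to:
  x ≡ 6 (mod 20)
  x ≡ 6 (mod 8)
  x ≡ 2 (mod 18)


Moduli 20, 8, 18 are not pairwise coprime, so CRT works modulo lcm(m_i) when all pairwise compatibility conditions hold.
Pairwise compatibility: gcd(m_i, m_j) must divide a_i - a_j for every pair.
Merge one congruence at a time:
  Start: x ≡ 6 (mod 20).
  Combine with x ≡ 6 (mod 8): gcd(20, 8) = 4; 6 - 6 = 0, which IS divisible by 4, so compatible.
    Write x = 6 + 20·t and substitute into x ≡ 6 (mod 8): 20·t ≡ 6 − 6 = 0 (mod 8).
    Divide the congruence (and modulus) by g = 4: 5·t ≡ 0 (mod 2).
    Reduce coefficients mod 2: 1·t ≡ 0 (mod 2).
    So t ≡ 0 (mod 2).
    Then x = 6 + 20·0 = 6, valid modulo lcm(20, 8) = 40: x ≡ 6 (mod 40).
  Combine with x ≡ 2 (mod 18): gcd(40, 18) = 2; 2 - 6 = -4, which IS divisible by 2, so compatible.
    Write x = 6 + 40·t and substitute into x ≡ 2 (mod 18): 40·t ≡ 2 − 6 = -4 (mod 18).
    Divide the congruence (and modulus) by g = 2: 20·t ≡ -2 (mod 9).
    Reduce coefficients mod 9: 2·t ≡ 7 (mod 9).
    The inverse of 2 mod 9 is 5 (since 2·5 = 10 = 1·9 + 1), so t ≡ 5·7 = 35 ≡ 8 (mod 9).
    Then x = 6 + 40·8 = 326, valid modulo lcm(40, 18) = 360: x ≡ 326 (mod 360).
Verify: 326 mod 20 = 6, 326 mod 8 = 6, 326 mod 18 = 2.

x ≡ 326 (mod 360).


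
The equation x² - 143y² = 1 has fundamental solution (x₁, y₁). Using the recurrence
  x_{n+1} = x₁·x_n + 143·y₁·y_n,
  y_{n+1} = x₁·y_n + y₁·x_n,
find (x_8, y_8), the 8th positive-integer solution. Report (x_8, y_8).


Step 1: Find the fundamental solution (x₁, y₁) of x² - 143y² = 1.
  Expand √143 as a continued fraction. a₀ = ⌊√143⌋ = 11; iterate m_{k+1} = d_k·a_k − m_k, d_{k+1} = (143 − m_{k+1}²)/d_k, a_{k+1} = ⌊(a₀ + m_{k+1})/d_{k+1}⌋ (starting m₀ = 0, d₀ = 1), with convergents p_k = a_k·p_{k-1} + p_{k-2}, q_k = a_k·q_{k-1} + q_{k-2} (p₋₁ = 1, q₋₁ = 0):
  k = 0: a₀ = 11; p₀/q₀ = 11/1; p₀² − 143·q₀² = 121 − 143 = -22.
  k = 1: m = 11, d = 22, a = ⌊(11 + 11)/22⌋ = 1; p/q = (1·11 + 1)/(1·1 + 0) = 12/1; p² − 143·q² = 144 − 143 = 1.
  The first convergent with p² − 143·q² = 1 gives the fundamental solution (x₁, y₁) = (12, 1).
Step 2: Apply the recurrence (x_{n+1}, y_{n+1}) = (x₁x_n + 143y₁y_n, x₁y_n + y₁x_n) repeatedly.
  From (x_1, y_1) = (12, 1): x_2 = 12·12 + 143·1·1 = 287; y_2 = 12·1 + 1·12 = 24.
  From (x_2, y_2) = (287, 24): x_3 = 12·287 + 143·1·24 = 6876; y_3 = 12·24 + 1·287 = 575.
  From (x_3, y_3) = (6876, 575): x_4 = 12·6876 + 143·1·575 = 164737; y_4 = 12·575 + 1·6876 = 13776.
  From (x_4, y_4) = (164737, 13776): x_5 = 12·164737 + 143·1·13776 = 3946812; y_5 = 12·13776 + 1·164737 = 330049.
  From (x_5, y_5) = (3946812, 330049): x_6 = 12·3946812 + 143·1·330049 = 94558751; y_6 = 12·330049 + 1·3946812 = 7907400.
  From (x_6, y_6) = (94558751, 7907400): x_7 = 12·94558751 + 143·1·7907400 = 2265463212; y_7 = 12·7907400 + 1·94558751 = 189447551.
  From (x_7, y_7) = (2265463212, 189447551): x_8 = 12·2265463212 + 143·1·189447551 = 54276558337; y_8 = 12·189447551 + 1·2265463212 = 4538833824.
Step 3: Verify x_8² - 143·y_8² = 2945944784909764205569 - 2945944784909764205568 = 1 (should be 1). ✓

(x_1, y_1) = (12, 1); (x_8, y_8) = (54276558337, 4538833824).


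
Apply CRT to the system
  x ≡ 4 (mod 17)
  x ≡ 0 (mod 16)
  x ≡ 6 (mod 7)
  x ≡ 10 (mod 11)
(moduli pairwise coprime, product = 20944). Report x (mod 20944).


Product of moduli M = 17 · 16 · 7 · 11 = 20944.
Merge one congruence at a time:
  Start: x ≡ 4 (mod 17).
  Combine with x ≡ 0 (mod 16); new modulus lcm = 272.
    Write x = 4 + 17·t and substitute into x ≡ 0 (mod 16): 17·t ≡ 0 − 4 = -4 (mod 16).
    Reduce coefficients mod 16: 1·t ≡ 12 (mod 16).
    So t ≡ 12 (mod 16).
    Then x = 4 + 17·12 = 208, valid modulo lcm(17, 16) = 272: x ≡ 208 (mod 272).
  Combine with x ≡ 6 (mod 7); new modulus lcm = 1904.
    Write x = 208 + 272·t and substitute into x ≡ 6 (mod 7): 272·t ≡ 6 − 208 = -202 (mod 7).
    Reduce coefficients mod 7: 6·t ≡ 1 (mod 7).
    The inverse of 6 mod 7 is 6 (since 6·6 = 36 = 5·7 + 1), so t ≡ 6·1 = 6 ≡ 6 (mod 7).
    Then x = 208 + 272·6 = 1840, valid modulo lcm(272, 7) = 1904: x ≡ 1840 (mod 1904).
  Combine with x ≡ 10 (mod 11); new modulus lcm = 20944.
    Write x = 1840 + 1904·t and substitute into x ≡ 10 (mod 11): 1904·t ≡ 10 − 1840 = -1830 (mod 11).
    Reduce coefficients mod 11: 1·t ≡ 7 (mod 11).
    So t ≡ 7 (mod 11).
    Then x = 1840 + 1904·7 = 15168, valid modulo lcm(1904, 11) = 20944: x ≡ 15168 (mod 20944).
Verify against each original: 15168 mod 17 = 4, 15168 mod 16 = 0, 15168 mod 7 = 6, 15168 mod 11 = 10.

x ≡ 15168 (mod 20944).


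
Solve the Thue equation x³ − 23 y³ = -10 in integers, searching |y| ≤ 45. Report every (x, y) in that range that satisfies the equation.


The equation is x³ - 23y³ = -10. For fixed y, x³ = 23·y³ − 10, so a solution requires the RHS to be a perfect cube.
Strategy: iterate y from -45 to 45, compute RHS = 23·y³ − 10, and check whether it is a (positive or negative) perfect cube.
Check small values of y:
  y = 0: RHS = -10 is not a perfect cube.
  y = 1: RHS = 13 is not a perfect cube.
  y = -1: RHS = -33 is not a perfect cube.
  y = 2: RHS = 174 is not a perfect cube.
  y = -2: RHS = -194 is not a perfect cube.
  y = 3: RHS = 611 is not a perfect cube.
  y = -3: RHS = -631 is not a perfect cube.
Continuing the search up to |y| = 45 finds no solutions either.
No (x, y) in the scanned range satisfies the equation.

No integer solutions with |y| ≤ 45.


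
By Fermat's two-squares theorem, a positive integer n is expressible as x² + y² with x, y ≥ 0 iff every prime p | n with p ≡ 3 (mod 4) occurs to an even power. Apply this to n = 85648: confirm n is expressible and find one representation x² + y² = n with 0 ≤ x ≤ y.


Step 1: Factor n = 85648 = 2^4 · 53 · 101.
Step 2: Check the mod-4 condition on each prime factor: 2 = 2 (special); 53 ≡ 1 (mod 4), exponent 1; 101 ≡ 1 (mod 4), exponent 1.
All primes ≡ 3 (mod 4) appear to even exponent (or don't appear), so by the two-squares theorem n IS expressible as a sum of two squares.
Step 3: Build a representation. Group n = k² · m with k = 4 and m = 53 · 101 = 5353 (a product of primes ≡ 1 (mod 4)); a representation of m scales to one of n via (k·x)² + (k·y)² = k²(x² + y²). Each prime p ≡ 1 (mod 4) is itself a sum of two squares; find a² by testing p − a² for a perfect square:
  53: 53 − 1² = 52, 53 − 2² = 49 = 7² ⇒ 53 = 2² + 7².
  101: 101 − 1² = 100 = 10² ⇒ 101 = 1² + 10².
  Combine using the Brahmagupta–Fibonacci identity (a² + b²)(c² + d²) = (ac − bd)² + (ad + bc)² = (ac + bd)² + (ad − bc)²:
  53 · 101 = 5353: from (2² + 7²)(1² + 10²), take (2·1 − 7·10, 2·10 + 7·1) = (2 − 70, 20 + 7) = (-68, 27); dropping signs (only squares matter) gives (68, 27); check 68² + 27² = 4624 + 729 = 5353 ✓.
  Scale by k = 4: (4·68, 4·27) = (272, 108).
Step 4: Order so x ≤ y and verify: 108² + 272² = 11664 + 73984 = 85648 = n. ✓

n = 85648 = 108² + 272² (one valid representation with x ≤ y).
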